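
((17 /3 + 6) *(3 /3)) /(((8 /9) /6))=315 /4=78.75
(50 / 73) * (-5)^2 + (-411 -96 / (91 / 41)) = -2903851 / 6643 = -437.13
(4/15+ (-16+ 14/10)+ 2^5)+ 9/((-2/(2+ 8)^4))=-134947/3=-44982.33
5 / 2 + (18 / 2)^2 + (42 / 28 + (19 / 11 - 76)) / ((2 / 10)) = -3084 / 11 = -280.36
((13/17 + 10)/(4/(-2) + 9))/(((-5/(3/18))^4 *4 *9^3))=0.00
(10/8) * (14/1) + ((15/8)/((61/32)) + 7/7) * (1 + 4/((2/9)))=6733/122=55.19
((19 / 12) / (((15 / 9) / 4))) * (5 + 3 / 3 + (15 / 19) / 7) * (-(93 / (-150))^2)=-781293 / 87500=-8.93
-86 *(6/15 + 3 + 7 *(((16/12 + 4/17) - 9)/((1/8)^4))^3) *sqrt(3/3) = 11260663206075280967278/663255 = 16977879105434984.99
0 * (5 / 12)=0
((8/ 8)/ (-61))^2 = 1/ 3721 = 0.00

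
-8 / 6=-4 / 3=-1.33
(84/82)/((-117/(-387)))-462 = -458.61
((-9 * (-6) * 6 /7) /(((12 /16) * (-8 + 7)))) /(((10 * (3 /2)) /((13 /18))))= -104 /35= -2.97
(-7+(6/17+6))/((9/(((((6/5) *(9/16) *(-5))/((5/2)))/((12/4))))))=0.03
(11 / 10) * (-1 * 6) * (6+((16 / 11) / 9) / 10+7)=-85.91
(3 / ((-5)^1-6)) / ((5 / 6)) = -18 / 55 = -0.33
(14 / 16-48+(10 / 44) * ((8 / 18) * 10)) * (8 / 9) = -36523 / 891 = -40.99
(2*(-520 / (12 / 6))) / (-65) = 8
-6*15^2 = -1350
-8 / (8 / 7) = -7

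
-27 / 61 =-0.44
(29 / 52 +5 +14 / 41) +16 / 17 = 247921 / 36244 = 6.84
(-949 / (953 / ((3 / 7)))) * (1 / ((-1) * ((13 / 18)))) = 3942 / 6671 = 0.59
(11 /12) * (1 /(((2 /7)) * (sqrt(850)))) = 77 * sqrt(34) /4080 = 0.11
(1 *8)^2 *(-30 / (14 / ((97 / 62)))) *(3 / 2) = -69840 / 217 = -321.84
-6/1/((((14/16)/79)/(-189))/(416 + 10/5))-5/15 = 128389535/3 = 42796511.67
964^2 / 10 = 464648 / 5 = 92929.60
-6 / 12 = -1 / 2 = -0.50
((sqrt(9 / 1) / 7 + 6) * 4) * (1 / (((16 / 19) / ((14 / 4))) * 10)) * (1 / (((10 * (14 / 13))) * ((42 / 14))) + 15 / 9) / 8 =40641 / 17920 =2.27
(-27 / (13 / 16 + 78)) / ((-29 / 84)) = 36288 / 36569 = 0.99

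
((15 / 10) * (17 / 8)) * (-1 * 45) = -2295 / 16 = -143.44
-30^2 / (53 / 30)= -27000 / 53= -509.43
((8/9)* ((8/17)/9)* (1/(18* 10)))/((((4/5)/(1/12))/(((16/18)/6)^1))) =4/1003833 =0.00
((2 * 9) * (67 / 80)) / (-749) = -603 / 29960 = -0.02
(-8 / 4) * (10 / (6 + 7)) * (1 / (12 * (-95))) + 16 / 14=5935 / 5187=1.14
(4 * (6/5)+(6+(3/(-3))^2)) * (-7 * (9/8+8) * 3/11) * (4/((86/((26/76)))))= -1175811/359480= -3.27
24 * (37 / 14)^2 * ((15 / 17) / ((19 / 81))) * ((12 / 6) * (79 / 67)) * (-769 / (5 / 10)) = -2287025.43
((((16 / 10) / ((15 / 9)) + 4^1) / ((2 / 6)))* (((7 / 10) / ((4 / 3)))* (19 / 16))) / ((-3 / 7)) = -21.65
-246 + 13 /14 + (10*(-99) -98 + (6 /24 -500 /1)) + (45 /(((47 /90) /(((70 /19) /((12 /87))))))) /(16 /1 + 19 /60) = -41412451793 /24478916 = -1691.76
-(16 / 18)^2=-64 / 81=-0.79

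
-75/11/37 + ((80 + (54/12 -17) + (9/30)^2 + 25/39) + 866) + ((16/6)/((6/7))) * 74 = 5544132421/4761900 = 1164.27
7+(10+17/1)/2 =41/2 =20.50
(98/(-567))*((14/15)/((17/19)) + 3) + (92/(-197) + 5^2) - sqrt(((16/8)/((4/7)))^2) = 165480989/8138070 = 20.33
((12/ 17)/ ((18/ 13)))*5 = 130/ 51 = 2.55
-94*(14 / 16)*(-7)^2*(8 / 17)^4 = -16507904 / 83521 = -197.65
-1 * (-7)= 7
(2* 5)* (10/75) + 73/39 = 125/39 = 3.21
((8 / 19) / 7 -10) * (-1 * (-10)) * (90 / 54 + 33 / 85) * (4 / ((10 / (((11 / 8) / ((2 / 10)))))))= -3810004 / 6783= -561.70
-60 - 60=-120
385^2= 148225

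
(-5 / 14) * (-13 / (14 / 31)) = 2015 / 196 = 10.28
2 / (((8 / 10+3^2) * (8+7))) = 2 / 147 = 0.01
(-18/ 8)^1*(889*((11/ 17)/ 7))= -12573/ 68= -184.90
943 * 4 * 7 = 26404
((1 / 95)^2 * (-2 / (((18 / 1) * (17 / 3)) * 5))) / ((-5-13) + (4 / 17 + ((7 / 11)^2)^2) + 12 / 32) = 0.00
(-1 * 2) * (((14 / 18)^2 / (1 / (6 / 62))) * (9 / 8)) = -49 / 372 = -0.13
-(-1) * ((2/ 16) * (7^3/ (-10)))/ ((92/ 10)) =-343/ 736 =-0.47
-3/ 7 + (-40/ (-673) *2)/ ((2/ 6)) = -339/ 4711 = -0.07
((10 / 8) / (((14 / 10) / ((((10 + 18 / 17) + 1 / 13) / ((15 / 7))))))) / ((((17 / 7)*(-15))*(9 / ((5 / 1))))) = -86135 / 1217268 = -0.07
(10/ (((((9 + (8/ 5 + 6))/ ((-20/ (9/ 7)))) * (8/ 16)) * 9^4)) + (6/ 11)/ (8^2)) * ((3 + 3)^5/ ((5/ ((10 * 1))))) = 19550402/ 221859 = 88.12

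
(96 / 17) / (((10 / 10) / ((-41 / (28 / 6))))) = -5904 / 119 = -49.61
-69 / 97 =-0.71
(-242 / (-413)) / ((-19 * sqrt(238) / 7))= -121 * sqrt(238) / 133399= -0.01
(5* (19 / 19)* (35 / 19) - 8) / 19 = 23 / 361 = 0.06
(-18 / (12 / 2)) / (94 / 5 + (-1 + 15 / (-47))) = -705 / 4108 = -0.17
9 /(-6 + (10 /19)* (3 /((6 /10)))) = -171 /64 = -2.67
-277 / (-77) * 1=277 / 77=3.60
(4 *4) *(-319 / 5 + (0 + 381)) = 25376 / 5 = 5075.20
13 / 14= 0.93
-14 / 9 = -1.56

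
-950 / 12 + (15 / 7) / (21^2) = -54305 / 686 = -79.16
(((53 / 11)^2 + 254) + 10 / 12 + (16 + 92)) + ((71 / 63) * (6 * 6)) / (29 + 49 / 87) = 1265984273 / 3267726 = 387.42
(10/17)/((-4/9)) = -45/34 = -1.32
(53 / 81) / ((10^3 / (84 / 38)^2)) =2597 / 812250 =0.00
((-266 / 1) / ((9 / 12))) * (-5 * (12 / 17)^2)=255360 / 289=883.60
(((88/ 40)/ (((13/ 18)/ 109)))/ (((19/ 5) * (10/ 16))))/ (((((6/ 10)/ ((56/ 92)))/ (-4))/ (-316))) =1018440192/ 5681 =179271.29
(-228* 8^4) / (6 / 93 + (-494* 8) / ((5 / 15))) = 14475264 / 183767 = 78.77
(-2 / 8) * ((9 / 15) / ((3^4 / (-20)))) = 1 / 27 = 0.04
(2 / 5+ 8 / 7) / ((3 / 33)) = 594 / 35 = 16.97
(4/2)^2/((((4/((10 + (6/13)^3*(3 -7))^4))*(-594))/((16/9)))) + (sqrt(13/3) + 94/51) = -25036191448004196982/1058688286050659121 + sqrt(39)/3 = -21.57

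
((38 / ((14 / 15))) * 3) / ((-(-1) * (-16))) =-855 / 112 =-7.63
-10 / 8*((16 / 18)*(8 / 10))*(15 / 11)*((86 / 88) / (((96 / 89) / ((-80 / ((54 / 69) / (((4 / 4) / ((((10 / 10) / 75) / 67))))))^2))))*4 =-11359880233750000 / 9801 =-1159053181690.64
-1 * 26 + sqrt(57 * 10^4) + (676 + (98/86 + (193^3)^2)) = 100 * sqrt(57) + 2222349243645706/43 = 51682540550655.12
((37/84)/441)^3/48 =50653/2440028303096832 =0.00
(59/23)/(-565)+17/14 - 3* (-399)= 217990299/181930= 1198.21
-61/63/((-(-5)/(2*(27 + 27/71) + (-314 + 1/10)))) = 11223329/223650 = 50.18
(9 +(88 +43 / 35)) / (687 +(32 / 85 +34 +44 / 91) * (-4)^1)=759798 / 4235377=0.18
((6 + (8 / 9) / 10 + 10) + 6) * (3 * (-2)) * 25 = -9940 / 3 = -3313.33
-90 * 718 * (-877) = 56671740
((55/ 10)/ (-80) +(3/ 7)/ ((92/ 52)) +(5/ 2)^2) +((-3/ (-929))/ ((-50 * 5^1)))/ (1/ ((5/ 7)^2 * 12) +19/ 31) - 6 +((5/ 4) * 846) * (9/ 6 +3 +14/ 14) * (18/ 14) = 1291964981023343/ 172758177760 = 7478.46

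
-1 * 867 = -867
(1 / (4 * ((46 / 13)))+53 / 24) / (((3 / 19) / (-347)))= -4146997 / 828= -5008.45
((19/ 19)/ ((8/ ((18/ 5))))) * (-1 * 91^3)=-6782139/ 20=-339106.95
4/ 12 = 1/ 3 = 0.33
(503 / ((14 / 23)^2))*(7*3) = 798261 / 28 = 28509.32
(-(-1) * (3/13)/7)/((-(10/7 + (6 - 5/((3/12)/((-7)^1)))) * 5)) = -1/22360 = -0.00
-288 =-288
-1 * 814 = -814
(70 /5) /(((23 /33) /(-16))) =-7392 /23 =-321.39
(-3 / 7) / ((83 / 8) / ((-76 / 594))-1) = 912 / 174685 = 0.01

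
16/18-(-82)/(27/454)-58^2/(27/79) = -76168/9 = -8463.11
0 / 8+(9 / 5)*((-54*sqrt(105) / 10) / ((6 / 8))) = -324*sqrt(105) / 25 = -132.80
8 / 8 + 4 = 5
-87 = -87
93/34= 2.74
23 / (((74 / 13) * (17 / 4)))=598 / 629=0.95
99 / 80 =1.24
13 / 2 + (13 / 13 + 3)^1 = 21 / 2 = 10.50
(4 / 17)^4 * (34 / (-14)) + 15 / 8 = 513817 / 275128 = 1.87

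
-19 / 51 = -0.37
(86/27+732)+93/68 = 1352311/1836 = 736.55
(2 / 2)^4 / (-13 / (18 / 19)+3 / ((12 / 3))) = -36 / 467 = -0.08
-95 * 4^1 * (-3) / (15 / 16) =1216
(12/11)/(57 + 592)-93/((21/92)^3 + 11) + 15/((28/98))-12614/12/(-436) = 7441270406680409/160140282268296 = 46.47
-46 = -46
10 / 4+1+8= 23 / 2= 11.50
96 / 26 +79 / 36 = 2755 / 468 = 5.89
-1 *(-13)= 13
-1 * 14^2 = -196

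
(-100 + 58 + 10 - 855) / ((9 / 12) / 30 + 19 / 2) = -35480 / 381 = -93.12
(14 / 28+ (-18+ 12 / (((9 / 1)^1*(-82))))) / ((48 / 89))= -383501 / 11808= -32.48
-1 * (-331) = 331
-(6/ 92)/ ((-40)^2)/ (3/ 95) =-19/ 14720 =-0.00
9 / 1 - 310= -301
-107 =-107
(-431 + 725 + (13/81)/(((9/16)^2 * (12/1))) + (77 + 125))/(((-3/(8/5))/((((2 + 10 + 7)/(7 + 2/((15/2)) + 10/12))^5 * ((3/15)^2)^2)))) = -6188963890278400/205891132094649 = -30.06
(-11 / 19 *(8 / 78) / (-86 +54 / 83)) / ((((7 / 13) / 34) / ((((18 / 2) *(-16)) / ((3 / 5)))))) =-225760 / 21413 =-10.54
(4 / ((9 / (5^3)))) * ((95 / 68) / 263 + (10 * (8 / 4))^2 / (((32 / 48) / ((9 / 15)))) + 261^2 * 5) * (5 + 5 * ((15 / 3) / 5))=7622272693750 / 40239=189425002.95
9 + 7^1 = 16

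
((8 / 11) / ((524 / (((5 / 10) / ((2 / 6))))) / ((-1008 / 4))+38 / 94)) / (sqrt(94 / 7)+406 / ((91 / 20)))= -96173280 / 11567643439+153972 * sqrt(658) / 11567643439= -0.01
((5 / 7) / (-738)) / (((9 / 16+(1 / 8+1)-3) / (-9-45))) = -80 / 2009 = -0.04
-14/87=-0.16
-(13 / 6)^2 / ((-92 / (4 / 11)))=169 / 9108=0.02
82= 82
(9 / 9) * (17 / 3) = 17 / 3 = 5.67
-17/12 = -1.42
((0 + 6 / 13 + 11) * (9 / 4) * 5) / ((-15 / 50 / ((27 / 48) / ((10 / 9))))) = -181035 / 832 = -217.59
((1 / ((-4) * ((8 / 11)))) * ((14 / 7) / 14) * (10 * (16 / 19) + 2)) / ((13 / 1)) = -1089 / 27664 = -0.04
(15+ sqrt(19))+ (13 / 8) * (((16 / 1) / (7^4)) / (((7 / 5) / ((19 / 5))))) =sqrt(19)+ 252599 / 16807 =19.39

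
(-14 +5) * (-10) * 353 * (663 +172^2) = 960947190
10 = 10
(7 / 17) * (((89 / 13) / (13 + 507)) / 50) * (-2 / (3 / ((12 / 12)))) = -623 / 8619000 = -0.00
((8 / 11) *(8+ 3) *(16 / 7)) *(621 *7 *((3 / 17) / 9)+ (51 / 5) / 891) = 275462912 / 176715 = 1558.80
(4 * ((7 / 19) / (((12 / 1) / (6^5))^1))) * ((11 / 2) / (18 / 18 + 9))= 49896 / 95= 525.22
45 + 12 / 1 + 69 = 126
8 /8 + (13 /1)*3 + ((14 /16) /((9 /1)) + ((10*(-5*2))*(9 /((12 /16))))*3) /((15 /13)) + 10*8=-2999.92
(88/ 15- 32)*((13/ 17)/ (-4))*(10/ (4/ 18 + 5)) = 7644/ 799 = 9.57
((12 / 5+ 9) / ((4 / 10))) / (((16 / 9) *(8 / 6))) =1539 / 128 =12.02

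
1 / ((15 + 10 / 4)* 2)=1 / 35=0.03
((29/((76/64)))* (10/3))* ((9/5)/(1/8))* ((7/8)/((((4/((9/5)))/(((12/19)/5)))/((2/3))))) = 350784/9025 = 38.87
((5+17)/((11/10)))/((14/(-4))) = -40/7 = -5.71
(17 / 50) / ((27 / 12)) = 34 / 225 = 0.15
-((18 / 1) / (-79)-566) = 44732 / 79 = 566.23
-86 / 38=-43 / 19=-2.26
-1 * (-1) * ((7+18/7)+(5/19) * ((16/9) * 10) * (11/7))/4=20257/4788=4.23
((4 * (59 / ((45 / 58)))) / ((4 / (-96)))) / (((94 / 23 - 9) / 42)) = 35260288 / 565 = 62407.59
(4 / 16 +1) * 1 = 5 / 4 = 1.25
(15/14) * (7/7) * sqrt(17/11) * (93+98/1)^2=547215 * sqrt(187)/154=48591.25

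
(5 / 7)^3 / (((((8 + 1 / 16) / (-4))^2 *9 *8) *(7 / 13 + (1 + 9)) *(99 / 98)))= 1664000 / 14219218629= 0.00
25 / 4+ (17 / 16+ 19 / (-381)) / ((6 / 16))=40921 / 4572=8.95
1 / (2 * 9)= 1 / 18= 0.06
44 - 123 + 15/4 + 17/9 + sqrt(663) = -47.61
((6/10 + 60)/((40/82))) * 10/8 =12423/80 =155.29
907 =907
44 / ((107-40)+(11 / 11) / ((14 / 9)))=616 / 947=0.65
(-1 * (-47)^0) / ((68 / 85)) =-5 / 4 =-1.25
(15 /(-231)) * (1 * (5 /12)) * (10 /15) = -25 /1386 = -0.02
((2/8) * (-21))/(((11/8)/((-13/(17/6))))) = 3276/187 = 17.52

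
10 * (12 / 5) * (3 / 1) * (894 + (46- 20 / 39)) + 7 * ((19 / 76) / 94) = 67643.10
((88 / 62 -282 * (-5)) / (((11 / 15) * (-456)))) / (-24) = 109385 / 621984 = 0.18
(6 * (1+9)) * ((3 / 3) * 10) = 600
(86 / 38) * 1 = 43 / 19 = 2.26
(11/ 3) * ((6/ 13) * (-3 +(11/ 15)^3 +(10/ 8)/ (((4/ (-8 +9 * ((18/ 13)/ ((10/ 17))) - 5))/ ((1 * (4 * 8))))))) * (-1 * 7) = -535408412/ 570375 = -938.70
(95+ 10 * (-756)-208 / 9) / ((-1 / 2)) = 134786 / 9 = 14976.22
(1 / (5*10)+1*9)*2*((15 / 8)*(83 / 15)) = 37433 / 200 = 187.16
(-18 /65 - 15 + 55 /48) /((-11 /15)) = 44089 /2288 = 19.27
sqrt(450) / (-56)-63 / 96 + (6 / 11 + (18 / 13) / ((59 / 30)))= 160167 / 269984-15 * sqrt(2) / 56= 0.21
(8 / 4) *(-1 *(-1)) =2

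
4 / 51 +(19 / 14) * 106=51385 / 357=143.94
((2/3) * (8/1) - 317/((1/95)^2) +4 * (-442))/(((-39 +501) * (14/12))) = -780733/147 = -5311.11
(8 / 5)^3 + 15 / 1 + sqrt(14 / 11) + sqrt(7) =sqrt(154) / 11 + sqrt(7) + 2387 / 125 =22.87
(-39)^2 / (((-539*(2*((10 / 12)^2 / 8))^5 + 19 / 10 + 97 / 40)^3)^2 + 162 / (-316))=0.26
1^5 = 1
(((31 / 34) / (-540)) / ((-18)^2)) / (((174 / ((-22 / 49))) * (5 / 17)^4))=1675333 / 932318100000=0.00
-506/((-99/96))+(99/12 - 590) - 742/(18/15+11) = -111193/732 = -151.90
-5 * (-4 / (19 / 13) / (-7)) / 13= -20 / 133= -0.15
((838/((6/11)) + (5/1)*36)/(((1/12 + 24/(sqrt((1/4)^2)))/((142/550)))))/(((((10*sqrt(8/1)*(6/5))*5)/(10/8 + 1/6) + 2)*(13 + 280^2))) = -11121298/1356345670416275 + 94203936*sqrt(2)/271269134083255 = 0.00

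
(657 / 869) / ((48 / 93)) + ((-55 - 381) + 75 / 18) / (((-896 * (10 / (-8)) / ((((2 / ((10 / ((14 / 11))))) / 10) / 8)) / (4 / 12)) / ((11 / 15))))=10995928421 / 7508160000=1.46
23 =23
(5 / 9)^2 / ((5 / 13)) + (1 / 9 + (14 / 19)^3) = 729830 / 555579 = 1.31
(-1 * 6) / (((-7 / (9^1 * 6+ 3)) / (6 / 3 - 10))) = -2736 / 7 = -390.86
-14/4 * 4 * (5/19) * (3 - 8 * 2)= 47.89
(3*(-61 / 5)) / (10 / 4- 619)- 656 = -1347958 / 2055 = -655.94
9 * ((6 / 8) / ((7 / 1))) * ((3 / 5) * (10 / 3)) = 1.93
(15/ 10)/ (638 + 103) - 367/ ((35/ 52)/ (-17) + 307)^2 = -68043959279/ 36374430600846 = -0.00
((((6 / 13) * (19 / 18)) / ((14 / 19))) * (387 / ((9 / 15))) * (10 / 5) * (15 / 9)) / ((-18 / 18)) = -388075 / 273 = -1421.52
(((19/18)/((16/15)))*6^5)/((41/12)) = 92340/41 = 2252.20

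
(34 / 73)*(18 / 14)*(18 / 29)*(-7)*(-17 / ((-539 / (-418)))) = 3558168 / 103733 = 34.30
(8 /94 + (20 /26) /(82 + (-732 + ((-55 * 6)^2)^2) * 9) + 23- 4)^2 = 387264853734990194917252848004 /1063209660717127503835611889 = 364.24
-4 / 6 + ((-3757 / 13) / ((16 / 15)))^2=56376163 / 768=73406.46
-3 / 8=-0.38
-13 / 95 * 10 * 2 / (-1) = 52 / 19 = 2.74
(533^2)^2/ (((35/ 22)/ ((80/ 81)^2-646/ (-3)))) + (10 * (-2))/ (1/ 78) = 2519856047207836324/ 229635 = 10973310023331.97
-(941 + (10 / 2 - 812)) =-134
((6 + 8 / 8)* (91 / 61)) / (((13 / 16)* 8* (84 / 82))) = 287 / 183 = 1.57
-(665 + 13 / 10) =-6663 / 10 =-666.30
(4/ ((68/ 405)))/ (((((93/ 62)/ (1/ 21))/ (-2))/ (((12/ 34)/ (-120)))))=0.00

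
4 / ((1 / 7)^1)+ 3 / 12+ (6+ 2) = 36.25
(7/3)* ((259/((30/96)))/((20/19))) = 137788/75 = 1837.17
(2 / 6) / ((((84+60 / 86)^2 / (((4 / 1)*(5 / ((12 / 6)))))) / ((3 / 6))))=9245 / 39792492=0.00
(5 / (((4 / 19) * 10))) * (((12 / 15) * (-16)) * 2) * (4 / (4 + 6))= -608 / 25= -24.32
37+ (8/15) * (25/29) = 3259/87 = 37.46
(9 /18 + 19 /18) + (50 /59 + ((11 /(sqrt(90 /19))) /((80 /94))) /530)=517 *sqrt(190) /636000 + 1276 /531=2.41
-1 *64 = -64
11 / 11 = 1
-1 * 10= -10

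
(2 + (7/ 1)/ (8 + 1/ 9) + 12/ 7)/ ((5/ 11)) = 25729/ 2555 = 10.07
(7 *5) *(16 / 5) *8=896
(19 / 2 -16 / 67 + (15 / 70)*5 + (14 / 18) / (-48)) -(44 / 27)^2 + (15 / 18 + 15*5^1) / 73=3474077087 / 399340368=8.70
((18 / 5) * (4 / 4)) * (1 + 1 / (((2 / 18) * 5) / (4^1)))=738 / 25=29.52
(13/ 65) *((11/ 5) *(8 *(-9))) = -792/ 25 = -31.68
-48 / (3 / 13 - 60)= 208 / 259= 0.80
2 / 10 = 1 / 5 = 0.20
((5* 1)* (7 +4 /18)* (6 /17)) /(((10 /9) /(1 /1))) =195 /17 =11.47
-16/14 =-8/7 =-1.14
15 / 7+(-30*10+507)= 1464 / 7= 209.14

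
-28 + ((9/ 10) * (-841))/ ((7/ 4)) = -16118/ 35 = -460.51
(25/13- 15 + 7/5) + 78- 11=3596/65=55.32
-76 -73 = -149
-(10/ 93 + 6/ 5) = -608/ 465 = -1.31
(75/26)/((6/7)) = 175/52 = 3.37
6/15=2/5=0.40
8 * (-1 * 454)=-3632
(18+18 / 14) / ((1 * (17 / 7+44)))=27 / 65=0.42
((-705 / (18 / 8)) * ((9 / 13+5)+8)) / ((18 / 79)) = -6609140 / 351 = -18829.46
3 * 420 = 1260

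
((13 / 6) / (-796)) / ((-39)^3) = 1 / 21792888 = 0.00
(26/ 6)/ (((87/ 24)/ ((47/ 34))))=2444/ 1479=1.65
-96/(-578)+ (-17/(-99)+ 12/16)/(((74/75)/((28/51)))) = 1437523/2117214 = 0.68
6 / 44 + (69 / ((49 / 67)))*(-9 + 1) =-813501 / 1078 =-754.64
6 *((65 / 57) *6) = 780 / 19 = 41.05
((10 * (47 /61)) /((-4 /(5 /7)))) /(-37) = 1175 /31598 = 0.04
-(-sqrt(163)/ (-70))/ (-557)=sqrt(163)/ 38990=0.00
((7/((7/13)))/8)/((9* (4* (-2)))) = -13/576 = -0.02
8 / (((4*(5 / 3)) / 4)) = 4.80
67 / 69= 0.97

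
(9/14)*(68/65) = 306/455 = 0.67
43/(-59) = -43/59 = -0.73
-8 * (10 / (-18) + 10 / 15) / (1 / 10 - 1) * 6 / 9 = 160 / 243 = 0.66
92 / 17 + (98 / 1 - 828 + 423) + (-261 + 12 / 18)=-28658 / 51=-561.92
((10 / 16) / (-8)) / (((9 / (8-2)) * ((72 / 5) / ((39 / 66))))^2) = -21125 / 361304064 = -0.00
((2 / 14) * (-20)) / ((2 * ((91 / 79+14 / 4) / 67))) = -21172 / 1029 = -20.58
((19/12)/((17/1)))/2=19/408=0.05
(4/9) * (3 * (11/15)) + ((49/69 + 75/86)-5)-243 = -21846613/89010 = -245.44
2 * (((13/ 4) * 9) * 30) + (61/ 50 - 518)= 61911/ 50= 1238.22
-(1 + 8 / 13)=-21 / 13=-1.62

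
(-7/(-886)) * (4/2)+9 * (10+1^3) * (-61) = -2675270/443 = -6038.98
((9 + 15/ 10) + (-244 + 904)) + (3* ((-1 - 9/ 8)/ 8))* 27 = 41535/ 64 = 648.98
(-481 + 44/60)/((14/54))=-64836/35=-1852.46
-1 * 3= -3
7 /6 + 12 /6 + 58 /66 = 89 /22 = 4.05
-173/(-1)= 173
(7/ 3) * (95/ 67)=665/ 201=3.31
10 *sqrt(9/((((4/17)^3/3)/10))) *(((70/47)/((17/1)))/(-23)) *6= -32.90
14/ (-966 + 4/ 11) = -77/ 5311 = -0.01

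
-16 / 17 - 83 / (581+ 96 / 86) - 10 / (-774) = -1.07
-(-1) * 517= 517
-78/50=-39/25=-1.56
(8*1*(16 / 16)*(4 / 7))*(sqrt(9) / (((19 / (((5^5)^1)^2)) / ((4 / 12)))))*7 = 312500000 / 19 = 16447368.42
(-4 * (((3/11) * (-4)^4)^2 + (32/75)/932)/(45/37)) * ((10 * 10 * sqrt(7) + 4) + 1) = -6101847817856 * sqrt(7)/3806055-1525461954464/19030275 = -4321814.65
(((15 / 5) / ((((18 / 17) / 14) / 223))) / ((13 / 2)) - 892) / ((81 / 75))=457150 / 1053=434.14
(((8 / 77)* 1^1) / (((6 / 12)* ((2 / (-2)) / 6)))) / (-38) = 48 / 1463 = 0.03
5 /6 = 0.83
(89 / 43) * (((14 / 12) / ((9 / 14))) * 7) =30527 / 1161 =26.29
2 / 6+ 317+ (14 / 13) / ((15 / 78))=322.93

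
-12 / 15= -4 / 5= -0.80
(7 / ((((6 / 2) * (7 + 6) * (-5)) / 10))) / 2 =-7 / 39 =-0.18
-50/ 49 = -1.02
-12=-12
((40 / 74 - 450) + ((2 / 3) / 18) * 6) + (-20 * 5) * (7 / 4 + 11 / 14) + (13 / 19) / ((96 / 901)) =-696.39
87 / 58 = 3 / 2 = 1.50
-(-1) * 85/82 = 85/82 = 1.04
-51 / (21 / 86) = -1462 / 7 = -208.86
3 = 3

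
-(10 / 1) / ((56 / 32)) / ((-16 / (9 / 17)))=0.19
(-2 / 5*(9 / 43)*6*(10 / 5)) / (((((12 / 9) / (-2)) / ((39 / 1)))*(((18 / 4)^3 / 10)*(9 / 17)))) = 14144 / 1161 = 12.18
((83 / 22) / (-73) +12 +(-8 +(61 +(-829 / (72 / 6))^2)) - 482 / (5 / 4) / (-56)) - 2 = 19597535017 / 4047120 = 4842.34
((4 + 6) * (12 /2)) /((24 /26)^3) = 10985 /144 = 76.28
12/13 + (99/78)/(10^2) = 2433/2600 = 0.94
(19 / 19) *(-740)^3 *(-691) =280009784000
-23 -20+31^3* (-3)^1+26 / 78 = -268247 / 3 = -89415.67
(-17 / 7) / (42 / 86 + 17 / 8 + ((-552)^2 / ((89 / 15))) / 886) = -230569096 / 5751068351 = -0.04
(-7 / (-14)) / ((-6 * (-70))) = 1 / 840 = 0.00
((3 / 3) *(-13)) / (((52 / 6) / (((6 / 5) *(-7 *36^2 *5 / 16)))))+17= 5120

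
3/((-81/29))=-29/27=-1.07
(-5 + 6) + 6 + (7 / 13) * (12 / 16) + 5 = 645 / 52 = 12.40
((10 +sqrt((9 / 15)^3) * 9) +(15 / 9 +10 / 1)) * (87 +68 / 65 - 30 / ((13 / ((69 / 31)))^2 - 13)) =587737161 * sqrt(15) / 6282250 +21768043 / 11598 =2239.22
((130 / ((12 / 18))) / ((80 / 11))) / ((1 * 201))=143 / 1072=0.13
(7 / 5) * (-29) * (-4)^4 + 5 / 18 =-935399 / 90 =-10393.32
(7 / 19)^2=49 / 361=0.14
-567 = -567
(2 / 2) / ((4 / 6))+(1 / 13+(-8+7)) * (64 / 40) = 3 / 130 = 0.02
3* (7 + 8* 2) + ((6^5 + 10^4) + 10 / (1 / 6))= 17905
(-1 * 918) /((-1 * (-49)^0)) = 918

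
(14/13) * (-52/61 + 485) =413462/793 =521.39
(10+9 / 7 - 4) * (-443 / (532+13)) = -22593 / 3815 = -5.92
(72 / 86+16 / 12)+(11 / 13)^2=62929 / 21801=2.89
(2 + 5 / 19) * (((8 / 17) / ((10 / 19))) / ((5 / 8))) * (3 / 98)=2064 / 20825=0.10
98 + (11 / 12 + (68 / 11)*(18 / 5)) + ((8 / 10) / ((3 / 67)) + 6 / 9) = 6147 / 44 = 139.70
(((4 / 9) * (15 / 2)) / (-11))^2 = 100 / 1089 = 0.09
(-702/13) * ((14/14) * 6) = -324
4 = 4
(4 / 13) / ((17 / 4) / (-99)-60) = -1584 / 309101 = -0.01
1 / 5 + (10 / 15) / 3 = 19 / 45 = 0.42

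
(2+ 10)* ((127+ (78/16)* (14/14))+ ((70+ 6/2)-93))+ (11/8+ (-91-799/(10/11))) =14959/40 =373.98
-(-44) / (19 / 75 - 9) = -825 / 164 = -5.03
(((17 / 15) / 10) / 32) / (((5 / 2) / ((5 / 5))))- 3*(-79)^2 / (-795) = 14979301 / 636000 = 23.55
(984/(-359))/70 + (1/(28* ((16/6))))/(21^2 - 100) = -5363319/137109280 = -0.04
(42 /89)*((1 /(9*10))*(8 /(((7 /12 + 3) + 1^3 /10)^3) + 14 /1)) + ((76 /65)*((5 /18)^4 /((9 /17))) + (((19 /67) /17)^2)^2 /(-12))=8491666809657692899738 /97162238399005155308985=0.09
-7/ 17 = -0.41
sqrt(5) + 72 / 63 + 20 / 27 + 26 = sqrt(5) + 5270 / 189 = 30.12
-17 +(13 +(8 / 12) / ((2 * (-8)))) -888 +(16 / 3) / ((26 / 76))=-91151 / 104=-876.45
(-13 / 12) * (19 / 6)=-247 / 72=-3.43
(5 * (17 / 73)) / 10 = 17 / 146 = 0.12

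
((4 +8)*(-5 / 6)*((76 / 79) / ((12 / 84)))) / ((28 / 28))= -5320 / 79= -67.34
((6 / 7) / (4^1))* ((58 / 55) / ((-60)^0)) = 87 / 385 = 0.23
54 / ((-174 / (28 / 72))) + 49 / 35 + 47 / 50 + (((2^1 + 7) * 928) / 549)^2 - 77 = 422620664 / 2697725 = 156.66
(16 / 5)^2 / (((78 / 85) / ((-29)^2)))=1830016 / 195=9384.70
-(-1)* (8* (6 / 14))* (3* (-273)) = -2808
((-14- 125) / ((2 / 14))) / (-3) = 973 / 3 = 324.33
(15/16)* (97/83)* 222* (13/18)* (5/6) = 1166425/7968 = 146.39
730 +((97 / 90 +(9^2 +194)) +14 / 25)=452987 / 450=1006.64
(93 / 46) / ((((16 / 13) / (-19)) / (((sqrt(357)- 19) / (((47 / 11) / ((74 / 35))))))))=177634743 / 605360- 9349197 *sqrt(357) / 605360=1.63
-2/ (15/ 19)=-38/ 15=-2.53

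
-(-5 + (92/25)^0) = 4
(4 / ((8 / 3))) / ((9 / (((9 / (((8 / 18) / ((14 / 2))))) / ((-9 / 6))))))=-15.75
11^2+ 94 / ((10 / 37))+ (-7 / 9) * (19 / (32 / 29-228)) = 3966599 / 8460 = 468.87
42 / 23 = 1.83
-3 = -3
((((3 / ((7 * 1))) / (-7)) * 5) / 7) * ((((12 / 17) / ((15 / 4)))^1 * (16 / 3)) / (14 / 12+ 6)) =-1536 / 250733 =-0.01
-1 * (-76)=76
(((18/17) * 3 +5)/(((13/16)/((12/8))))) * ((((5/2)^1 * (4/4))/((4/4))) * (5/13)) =14.51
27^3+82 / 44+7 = 433221 / 22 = 19691.86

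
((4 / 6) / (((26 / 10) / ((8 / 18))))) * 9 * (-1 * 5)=-200 / 39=-5.13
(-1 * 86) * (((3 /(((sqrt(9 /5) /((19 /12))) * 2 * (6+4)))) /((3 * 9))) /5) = -817 * sqrt(5) /16200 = -0.11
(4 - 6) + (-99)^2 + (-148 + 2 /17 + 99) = 165752 /17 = 9750.12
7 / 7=1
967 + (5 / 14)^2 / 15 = 568601 / 588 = 967.01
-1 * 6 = -6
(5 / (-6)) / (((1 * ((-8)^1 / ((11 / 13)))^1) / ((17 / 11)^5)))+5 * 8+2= 390810613 / 9135984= 42.78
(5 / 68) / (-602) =-0.00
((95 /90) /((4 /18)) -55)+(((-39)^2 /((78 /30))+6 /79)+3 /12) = 42271 /79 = 535.08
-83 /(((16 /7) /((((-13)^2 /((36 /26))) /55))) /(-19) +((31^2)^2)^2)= -24252683 /249215614031281801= -0.00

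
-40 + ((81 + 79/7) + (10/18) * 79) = 6059/63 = 96.17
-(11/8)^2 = -121/64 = -1.89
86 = 86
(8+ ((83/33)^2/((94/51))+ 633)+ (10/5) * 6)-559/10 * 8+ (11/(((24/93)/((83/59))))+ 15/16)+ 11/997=21688928271007/80286336240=270.14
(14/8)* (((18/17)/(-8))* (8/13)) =-63/442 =-0.14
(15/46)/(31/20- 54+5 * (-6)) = -150/37927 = -0.00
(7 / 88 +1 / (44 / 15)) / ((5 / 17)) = 629 / 440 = 1.43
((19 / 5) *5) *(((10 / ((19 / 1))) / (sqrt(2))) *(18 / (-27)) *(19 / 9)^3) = -68590 *sqrt(2) / 2187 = -44.35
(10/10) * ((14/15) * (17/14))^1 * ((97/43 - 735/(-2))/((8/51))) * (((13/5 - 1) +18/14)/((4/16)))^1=928181011/30100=30836.58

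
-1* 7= -7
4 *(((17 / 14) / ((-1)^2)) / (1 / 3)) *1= 102 / 7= 14.57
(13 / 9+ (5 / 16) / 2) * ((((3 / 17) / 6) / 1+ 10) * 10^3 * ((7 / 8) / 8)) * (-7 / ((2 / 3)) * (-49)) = 47179950125 / 52224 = 903415.10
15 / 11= 1.36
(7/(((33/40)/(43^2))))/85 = 103544/561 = 184.57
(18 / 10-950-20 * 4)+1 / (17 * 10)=-174793 / 170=-1028.19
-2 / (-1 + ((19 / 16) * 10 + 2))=-16 / 103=-0.16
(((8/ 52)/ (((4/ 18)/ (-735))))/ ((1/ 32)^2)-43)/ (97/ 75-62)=508073925/ 59189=8583.92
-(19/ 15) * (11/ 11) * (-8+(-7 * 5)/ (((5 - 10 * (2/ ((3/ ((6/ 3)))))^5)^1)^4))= 10614751308115807/ 1047505944140625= 10.13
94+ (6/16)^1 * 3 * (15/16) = 12167/128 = 95.05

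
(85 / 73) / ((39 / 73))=85 / 39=2.18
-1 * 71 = -71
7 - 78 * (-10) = 787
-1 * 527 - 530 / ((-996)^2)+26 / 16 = -65147617 / 124002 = -525.38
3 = 3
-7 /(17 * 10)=-7 /170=-0.04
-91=-91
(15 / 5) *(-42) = -126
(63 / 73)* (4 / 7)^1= 36 / 73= 0.49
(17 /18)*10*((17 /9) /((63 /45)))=7225 /567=12.74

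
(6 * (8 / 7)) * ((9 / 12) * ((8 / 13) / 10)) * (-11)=-1584 / 455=-3.48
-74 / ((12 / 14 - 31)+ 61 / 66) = 34188 / 13499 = 2.53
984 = 984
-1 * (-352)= 352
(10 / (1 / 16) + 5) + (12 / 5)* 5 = 177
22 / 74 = 11 / 37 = 0.30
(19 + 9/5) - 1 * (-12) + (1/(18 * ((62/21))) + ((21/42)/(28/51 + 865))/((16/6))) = 10778555741/328423920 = 32.82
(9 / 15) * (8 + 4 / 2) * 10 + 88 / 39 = 62.26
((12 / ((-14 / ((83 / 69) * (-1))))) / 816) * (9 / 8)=249 / 175168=0.00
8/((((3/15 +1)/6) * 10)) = 4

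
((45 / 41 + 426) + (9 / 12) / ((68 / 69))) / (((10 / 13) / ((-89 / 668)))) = -5520601203 / 74495360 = -74.11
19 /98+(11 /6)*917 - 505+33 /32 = 5538451 /4704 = 1177.39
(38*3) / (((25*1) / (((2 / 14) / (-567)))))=-38 / 33075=-0.00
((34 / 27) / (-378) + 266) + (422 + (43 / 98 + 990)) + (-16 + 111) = 126697775 / 71442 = 1773.44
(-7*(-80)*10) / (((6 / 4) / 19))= 212800 / 3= 70933.33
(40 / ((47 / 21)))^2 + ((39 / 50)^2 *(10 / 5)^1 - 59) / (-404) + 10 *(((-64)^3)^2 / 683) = 766596930235610487063 / 761917235000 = 1006141999.45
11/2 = 5.50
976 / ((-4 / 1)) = -244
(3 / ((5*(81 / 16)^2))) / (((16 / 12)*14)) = 32 / 25515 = 0.00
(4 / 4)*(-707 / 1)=-707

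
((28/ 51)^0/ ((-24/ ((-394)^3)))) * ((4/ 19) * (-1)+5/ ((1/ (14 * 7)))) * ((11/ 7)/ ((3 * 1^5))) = 86958472502/ 133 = 653823101.52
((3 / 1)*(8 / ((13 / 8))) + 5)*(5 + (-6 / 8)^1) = 84.02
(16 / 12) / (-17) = -4 / 51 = -0.08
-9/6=-3/2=-1.50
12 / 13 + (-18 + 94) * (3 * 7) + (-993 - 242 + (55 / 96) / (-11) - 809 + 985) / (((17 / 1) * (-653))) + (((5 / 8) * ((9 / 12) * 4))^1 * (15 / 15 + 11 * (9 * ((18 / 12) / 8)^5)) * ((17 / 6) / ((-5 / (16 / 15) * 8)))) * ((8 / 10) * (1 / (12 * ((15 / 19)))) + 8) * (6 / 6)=6520191606533416933 / 4085725003776000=1595.85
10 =10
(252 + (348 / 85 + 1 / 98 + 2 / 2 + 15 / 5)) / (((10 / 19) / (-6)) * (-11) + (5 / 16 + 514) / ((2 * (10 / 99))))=3952004256 / 38696054551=0.10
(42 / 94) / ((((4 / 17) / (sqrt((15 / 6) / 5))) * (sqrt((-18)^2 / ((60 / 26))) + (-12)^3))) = -7140 * sqrt(2) / 12993949 - 119 * sqrt(195) / 311854776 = -0.00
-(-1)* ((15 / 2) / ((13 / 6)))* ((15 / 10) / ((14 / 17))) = 2295 / 364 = 6.30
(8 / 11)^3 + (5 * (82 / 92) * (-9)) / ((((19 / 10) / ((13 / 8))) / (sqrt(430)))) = 512 / 1331 - 119925 * sqrt(430) / 3496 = -710.95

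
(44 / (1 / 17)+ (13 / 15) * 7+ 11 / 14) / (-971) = -158519 / 203910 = -0.78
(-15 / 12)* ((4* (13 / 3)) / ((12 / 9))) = -65 / 4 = -16.25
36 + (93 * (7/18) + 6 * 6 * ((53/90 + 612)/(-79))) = -490561/2370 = -206.99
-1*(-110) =110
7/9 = 0.78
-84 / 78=-14 / 13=-1.08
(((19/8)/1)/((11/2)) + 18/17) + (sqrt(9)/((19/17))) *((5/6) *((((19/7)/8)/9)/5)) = 284159/188496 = 1.51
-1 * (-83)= 83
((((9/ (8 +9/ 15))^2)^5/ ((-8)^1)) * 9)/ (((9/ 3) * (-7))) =0.08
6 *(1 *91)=546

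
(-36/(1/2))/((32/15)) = -135/4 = -33.75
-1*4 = -4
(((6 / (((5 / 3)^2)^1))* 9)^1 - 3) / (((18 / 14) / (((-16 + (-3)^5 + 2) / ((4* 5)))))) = -246463 / 1500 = -164.31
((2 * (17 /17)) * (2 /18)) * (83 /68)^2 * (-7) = -2.32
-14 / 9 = -1.56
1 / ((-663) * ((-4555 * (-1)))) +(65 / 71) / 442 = 888083 / 428835030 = 0.00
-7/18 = -0.39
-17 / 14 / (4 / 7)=-17 / 8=-2.12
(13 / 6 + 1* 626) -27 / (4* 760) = 5728799 / 9120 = 628.16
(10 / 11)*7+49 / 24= 2219 / 264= 8.41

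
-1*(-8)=8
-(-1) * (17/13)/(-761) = -17/9893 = -0.00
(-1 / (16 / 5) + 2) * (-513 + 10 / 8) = -55269 / 64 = -863.58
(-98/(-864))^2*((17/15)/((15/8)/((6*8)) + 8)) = 119/65610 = 0.00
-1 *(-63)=63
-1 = -1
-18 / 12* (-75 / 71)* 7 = 1575 / 142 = 11.09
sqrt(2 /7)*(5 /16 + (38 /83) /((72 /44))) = 7079*sqrt(14) /83664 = 0.32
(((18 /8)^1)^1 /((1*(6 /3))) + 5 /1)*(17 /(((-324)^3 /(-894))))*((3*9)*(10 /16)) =620585 /13436928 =0.05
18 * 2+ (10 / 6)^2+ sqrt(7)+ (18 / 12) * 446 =710.42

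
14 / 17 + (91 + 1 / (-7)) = 10910 / 119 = 91.68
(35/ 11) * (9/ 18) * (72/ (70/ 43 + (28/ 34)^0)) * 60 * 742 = 2412093600/ 1243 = 1940541.91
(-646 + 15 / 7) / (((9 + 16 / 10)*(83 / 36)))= -811260 / 30793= -26.35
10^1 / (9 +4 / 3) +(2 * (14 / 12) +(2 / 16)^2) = 19741 / 5952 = 3.32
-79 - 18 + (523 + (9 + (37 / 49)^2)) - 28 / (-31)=32487152 / 74431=436.47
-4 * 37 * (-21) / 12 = 259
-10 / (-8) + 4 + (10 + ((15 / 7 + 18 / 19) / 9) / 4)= 6119 / 399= 15.34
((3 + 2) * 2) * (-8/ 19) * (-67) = 5360/ 19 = 282.11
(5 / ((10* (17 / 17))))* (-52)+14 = -12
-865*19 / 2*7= -115045 / 2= -57522.50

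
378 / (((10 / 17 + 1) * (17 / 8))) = 112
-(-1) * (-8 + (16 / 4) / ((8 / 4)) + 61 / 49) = -233 / 49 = -4.76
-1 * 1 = -1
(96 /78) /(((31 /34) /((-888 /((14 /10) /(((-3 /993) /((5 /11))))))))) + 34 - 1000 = -896689674 /933751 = -960.31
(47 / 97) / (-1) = -47 / 97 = -0.48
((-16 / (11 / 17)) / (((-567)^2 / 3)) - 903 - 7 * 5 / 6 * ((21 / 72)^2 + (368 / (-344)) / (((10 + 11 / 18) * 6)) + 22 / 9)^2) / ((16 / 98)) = -612182002536082349713 / 106346951346290688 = -5756.46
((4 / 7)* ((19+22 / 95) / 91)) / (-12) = -0.01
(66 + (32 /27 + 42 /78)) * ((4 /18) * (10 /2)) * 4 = 950840 /3159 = 300.99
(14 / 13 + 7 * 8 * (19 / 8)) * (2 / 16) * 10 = 8715 / 52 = 167.60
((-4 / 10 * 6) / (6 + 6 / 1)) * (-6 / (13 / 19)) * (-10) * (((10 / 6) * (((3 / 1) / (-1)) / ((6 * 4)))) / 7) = 95 / 182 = 0.52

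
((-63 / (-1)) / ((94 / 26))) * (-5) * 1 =-4095 / 47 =-87.13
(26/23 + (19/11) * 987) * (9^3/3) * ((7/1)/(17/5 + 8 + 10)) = 3670800525/27071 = 135599.00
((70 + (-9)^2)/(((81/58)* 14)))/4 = 4379/2268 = 1.93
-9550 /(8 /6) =-14325 /2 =-7162.50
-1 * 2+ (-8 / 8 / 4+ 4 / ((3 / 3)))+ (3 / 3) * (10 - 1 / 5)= 231 / 20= 11.55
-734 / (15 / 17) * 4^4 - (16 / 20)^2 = -15971888 / 75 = -212958.51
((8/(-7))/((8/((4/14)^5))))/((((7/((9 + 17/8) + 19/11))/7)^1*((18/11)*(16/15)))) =-1885/941192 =-0.00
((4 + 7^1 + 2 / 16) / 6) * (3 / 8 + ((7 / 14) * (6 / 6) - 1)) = -89 / 384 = -0.23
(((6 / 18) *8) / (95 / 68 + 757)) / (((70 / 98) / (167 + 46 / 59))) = 37695392 / 45640335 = 0.83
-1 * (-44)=44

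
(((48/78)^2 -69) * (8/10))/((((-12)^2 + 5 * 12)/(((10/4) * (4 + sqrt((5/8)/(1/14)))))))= -23194/8619 -11597 * sqrt(35)/34476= -4.68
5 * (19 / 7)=95 / 7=13.57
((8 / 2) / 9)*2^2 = 1.78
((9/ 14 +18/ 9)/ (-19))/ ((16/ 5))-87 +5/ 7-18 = -444025/ 4256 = -104.33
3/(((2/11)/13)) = 429/2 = 214.50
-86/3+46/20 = -791/30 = -26.37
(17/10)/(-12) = -17/120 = -0.14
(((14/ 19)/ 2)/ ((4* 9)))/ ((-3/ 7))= -49/ 2052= -0.02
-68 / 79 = -0.86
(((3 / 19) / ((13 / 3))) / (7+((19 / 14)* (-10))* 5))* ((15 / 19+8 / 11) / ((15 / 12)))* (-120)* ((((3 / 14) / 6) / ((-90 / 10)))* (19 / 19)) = -1268 / 3665233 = -0.00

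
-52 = -52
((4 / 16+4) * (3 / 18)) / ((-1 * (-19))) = 17 / 456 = 0.04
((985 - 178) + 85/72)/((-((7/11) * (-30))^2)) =-7040869/3175200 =-2.22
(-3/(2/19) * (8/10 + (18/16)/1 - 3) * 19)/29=46569/2320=20.07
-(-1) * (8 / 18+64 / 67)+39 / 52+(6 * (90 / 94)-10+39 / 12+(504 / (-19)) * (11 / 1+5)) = -227925616 / 538479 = -423.28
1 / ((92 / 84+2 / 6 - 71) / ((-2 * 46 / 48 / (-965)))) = -161 / 5639460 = -0.00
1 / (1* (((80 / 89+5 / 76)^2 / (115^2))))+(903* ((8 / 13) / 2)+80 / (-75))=320762124412 / 22139325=14488.34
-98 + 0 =-98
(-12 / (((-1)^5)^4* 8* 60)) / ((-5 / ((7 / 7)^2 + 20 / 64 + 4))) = 17 / 640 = 0.03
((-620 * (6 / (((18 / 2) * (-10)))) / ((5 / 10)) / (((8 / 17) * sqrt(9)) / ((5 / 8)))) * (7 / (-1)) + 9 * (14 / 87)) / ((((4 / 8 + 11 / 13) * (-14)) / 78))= 12841127 / 12180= 1054.28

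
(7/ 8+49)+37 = 695/ 8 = 86.88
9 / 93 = 3 / 31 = 0.10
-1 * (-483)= 483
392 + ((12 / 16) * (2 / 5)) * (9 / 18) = 7843 / 20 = 392.15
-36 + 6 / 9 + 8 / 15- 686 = -3604 / 5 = -720.80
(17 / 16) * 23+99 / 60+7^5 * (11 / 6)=7401341 / 240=30838.92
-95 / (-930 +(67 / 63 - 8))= 5985 / 59027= 0.10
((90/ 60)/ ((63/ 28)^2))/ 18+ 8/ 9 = 220/ 243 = 0.91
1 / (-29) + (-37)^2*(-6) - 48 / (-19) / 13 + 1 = -8212.84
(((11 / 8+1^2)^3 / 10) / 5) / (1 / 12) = 20577 / 6400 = 3.22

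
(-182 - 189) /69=-371 /69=-5.38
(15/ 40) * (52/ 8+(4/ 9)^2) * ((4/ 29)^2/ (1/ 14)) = 15190/ 22707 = 0.67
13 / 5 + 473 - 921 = -2227 / 5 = -445.40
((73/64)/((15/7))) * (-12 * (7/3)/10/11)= -3577/26400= -0.14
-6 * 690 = -4140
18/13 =1.38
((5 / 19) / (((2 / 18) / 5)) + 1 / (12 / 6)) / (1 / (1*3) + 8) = 1407 / 950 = 1.48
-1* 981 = -981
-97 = -97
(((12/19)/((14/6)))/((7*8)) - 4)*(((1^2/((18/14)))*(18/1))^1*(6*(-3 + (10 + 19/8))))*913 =-1528156575/532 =-2872474.77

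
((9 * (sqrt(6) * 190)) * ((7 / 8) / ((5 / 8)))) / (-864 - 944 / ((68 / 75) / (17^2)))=-399 * sqrt(6) / 50294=-0.02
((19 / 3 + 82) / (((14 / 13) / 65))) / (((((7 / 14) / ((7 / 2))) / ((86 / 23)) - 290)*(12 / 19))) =-182946725 / 6284052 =-29.11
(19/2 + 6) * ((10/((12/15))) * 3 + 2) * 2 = 2449/2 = 1224.50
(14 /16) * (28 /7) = 7 /2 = 3.50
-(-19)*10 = 190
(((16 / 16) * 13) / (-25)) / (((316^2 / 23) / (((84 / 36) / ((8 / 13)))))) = -27209 / 59913600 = -0.00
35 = 35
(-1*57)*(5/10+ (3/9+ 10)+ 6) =-1919/2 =-959.50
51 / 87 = 17 / 29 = 0.59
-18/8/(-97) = 9/388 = 0.02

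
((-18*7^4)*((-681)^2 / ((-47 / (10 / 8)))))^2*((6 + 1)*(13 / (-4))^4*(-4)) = -501960154796181377394728175 / 565504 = -887633252454768449727.55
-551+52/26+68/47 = -547.55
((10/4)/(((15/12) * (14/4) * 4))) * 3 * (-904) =-2712/7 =-387.43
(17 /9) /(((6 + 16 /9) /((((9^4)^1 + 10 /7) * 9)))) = 7028361 /490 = 14343.59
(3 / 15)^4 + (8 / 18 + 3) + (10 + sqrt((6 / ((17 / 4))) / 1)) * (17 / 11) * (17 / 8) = 17 * sqrt(102) / 44 + 8981021 / 247500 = 40.19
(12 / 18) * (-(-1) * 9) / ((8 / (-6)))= -9 / 2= -4.50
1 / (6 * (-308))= -1 / 1848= -0.00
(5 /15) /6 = 0.06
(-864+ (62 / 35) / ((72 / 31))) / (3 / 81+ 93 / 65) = -42419481 / 72128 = -588.11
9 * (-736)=-6624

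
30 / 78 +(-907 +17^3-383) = 3623.38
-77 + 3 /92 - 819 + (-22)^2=-37901 /92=-411.97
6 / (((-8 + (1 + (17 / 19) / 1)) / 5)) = -285 / 58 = -4.91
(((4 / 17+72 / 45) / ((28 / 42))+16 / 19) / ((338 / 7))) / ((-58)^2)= 20321 / 918153340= 0.00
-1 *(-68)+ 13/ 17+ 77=2478/ 17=145.76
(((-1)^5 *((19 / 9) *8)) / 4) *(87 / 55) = -6.68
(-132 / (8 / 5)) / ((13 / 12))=-990 / 13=-76.15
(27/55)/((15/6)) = 54/275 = 0.20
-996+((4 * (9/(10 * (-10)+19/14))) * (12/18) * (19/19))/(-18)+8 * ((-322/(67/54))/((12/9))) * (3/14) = -369087832/277581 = -1329.66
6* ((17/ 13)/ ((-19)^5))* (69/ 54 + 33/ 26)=-10132/ 1255382193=-0.00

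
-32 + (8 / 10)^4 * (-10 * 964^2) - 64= -475811552 / 125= -3806492.42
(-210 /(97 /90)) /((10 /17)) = -32130 /97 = -331.24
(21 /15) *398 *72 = 200592 /5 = 40118.40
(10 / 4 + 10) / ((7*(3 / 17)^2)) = 7225 / 126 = 57.34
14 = 14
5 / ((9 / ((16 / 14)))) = 0.63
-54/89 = -0.61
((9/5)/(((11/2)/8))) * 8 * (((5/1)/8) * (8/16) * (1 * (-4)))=-288/11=-26.18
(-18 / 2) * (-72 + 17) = 495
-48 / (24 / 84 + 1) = -112 / 3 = -37.33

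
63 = 63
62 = 62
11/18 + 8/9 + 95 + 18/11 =2159/22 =98.14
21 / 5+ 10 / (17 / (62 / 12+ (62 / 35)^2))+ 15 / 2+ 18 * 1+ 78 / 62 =35.84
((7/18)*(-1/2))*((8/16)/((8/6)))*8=-0.58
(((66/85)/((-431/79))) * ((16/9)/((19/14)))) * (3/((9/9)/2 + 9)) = -778624/13225235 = -0.06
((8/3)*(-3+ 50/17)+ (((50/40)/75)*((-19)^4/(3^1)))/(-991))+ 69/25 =28392263/15162300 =1.87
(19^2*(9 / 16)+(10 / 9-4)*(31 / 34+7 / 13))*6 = 486841 / 408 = 1193.24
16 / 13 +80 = 1056 / 13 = 81.23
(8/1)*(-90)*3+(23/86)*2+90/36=-185499/86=-2156.97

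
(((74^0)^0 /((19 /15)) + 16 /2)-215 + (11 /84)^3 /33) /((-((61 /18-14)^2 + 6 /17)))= 118432888789 /64869800912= 1.83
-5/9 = -0.56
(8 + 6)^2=196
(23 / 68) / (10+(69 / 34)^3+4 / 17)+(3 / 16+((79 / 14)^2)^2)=7117594244413 / 7018574388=1014.11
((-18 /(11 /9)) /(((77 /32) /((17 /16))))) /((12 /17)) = -7803 /847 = -9.21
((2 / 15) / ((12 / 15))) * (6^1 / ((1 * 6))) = 1 / 6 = 0.17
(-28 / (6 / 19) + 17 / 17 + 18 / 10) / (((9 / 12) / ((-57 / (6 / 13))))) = 636272 / 45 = 14139.38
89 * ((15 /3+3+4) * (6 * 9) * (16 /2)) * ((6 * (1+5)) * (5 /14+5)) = 622857600 /7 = 88979657.14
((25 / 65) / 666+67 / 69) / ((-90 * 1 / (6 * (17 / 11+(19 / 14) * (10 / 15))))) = -54753991 / 344999655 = -0.16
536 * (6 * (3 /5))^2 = 173664 /25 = 6946.56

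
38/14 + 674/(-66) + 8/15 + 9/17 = -126353/19635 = -6.44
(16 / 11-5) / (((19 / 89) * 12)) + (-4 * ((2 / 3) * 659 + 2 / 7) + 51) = -30000749 / 17556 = -1708.86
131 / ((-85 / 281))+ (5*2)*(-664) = -601211 / 85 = -7073.07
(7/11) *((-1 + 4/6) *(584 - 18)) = -3962/33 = -120.06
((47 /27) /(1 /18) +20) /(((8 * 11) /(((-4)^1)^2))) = 28 /3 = 9.33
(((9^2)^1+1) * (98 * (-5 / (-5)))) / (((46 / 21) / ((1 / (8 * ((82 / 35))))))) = 36015 / 184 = 195.73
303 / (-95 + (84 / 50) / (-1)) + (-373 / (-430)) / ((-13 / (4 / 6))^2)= -2475335543 / 790395255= -3.13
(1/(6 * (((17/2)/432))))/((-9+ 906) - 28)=144/14773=0.01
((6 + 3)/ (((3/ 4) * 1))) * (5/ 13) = 60/ 13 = 4.62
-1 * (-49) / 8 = 49 / 8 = 6.12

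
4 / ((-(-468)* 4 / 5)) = 5 / 468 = 0.01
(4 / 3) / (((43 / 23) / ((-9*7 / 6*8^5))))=-10551296 / 43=-245378.98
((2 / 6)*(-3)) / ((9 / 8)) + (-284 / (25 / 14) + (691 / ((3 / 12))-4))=2600.07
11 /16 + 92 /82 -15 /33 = 9777 /7216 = 1.35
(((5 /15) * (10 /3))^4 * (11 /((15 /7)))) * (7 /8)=134750 /19683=6.85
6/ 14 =3/ 7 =0.43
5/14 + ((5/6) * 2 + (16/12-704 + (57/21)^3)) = -466923/686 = -680.65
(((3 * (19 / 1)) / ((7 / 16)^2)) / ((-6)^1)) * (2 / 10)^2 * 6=-14592 / 1225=-11.91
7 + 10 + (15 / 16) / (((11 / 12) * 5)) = 757 / 44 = 17.20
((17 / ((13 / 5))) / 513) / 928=85 / 6188832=0.00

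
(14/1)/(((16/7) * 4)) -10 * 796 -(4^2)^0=-254703/32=-7959.47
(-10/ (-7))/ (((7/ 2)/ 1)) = 20/ 49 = 0.41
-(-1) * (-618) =-618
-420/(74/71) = -14910/37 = -402.97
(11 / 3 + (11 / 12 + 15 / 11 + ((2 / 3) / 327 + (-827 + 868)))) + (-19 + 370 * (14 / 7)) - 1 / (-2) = 33169333 / 43164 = 768.45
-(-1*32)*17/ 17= 32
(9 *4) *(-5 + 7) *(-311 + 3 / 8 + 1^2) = -22293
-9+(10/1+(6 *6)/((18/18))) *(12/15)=139/5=27.80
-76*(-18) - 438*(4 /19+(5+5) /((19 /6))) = -2040 /19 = -107.37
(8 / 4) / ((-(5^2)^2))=-2 / 625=-0.00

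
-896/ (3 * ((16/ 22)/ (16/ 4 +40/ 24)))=-20944/ 9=-2327.11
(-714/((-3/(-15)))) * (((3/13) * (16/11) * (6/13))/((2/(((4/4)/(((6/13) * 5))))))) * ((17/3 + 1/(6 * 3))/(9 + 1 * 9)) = -49028/1287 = -38.09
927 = 927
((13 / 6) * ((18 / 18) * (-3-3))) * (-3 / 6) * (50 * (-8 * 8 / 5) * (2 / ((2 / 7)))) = -29120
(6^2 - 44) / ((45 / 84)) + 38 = 346 / 15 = 23.07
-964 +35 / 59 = -56841 / 59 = -963.41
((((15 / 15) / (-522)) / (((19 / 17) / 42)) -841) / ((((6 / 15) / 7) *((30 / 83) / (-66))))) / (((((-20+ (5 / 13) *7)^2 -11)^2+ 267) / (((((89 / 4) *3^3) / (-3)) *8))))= -67757833586807364 / 1314547447193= -51544.61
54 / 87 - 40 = -1142 / 29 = -39.38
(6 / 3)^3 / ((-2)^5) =-1 / 4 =-0.25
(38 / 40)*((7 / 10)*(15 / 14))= 0.71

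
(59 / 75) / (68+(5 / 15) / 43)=0.01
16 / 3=5.33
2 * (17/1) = 34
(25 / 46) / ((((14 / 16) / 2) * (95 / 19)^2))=8 / 161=0.05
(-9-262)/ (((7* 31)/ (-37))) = 10027/ 217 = 46.21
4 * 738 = 2952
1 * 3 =3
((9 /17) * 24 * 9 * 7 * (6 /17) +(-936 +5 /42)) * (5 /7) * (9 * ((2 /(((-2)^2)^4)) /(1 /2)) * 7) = -459.40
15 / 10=3 / 2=1.50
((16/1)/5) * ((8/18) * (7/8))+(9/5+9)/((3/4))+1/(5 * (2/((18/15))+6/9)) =991/63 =15.73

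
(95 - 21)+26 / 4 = 161 / 2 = 80.50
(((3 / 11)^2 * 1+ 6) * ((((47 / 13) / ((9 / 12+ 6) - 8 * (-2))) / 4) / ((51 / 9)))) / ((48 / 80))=24675 / 347633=0.07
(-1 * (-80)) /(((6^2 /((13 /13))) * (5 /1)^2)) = 4 /45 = 0.09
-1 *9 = -9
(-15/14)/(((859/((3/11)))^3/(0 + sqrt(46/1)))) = -405 * sqrt(46)/11810970441886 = -0.00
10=10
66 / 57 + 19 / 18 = 757 / 342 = 2.21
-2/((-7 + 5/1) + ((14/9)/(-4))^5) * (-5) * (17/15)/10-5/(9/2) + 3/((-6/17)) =-3476226631/341634870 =-10.18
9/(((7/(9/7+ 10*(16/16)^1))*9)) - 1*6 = -215/49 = -4.39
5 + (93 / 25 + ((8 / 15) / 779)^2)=1190622106 / 136539225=8.72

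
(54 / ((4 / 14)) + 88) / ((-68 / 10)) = -1385 / 34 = -40.74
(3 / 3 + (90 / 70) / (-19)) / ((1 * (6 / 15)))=310 / 133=2.33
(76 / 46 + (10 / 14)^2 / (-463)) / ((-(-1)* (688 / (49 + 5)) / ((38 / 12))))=147321801 / 358999088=0.41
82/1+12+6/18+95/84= 2673/28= 95.46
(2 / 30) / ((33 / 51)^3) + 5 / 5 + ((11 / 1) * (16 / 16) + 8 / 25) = 1254409 / 99825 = 12.57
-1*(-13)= 13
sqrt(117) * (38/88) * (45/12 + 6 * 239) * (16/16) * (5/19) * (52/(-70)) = -224289 * sqrt(13)/616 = -1312.80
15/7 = 2.14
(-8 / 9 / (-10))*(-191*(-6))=1528 / 15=101.87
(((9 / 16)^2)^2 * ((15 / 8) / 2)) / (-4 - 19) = -0.00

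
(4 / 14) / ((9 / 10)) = 20 / 63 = 0.32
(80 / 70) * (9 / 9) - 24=-160 / 7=-22.86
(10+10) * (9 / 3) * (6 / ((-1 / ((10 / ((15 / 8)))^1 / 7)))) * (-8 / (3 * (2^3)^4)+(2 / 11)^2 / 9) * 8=-16850 / 2541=-6.63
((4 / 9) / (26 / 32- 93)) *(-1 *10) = 128 / 2655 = 0.05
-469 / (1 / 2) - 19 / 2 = -947.50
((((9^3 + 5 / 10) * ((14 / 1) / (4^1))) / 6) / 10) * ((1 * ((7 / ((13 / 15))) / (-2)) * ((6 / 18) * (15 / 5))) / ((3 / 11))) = -786401 / 1248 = -630.13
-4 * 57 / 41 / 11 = -228 / 451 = -0.51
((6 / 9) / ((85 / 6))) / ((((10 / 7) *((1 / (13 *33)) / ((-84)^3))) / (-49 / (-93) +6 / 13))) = -21815063424 / 2635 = -8278961.45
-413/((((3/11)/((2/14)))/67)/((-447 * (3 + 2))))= 32394835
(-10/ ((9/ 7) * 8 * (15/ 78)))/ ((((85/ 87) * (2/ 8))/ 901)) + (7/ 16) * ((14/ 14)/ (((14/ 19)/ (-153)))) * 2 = -4519349/ 240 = -18830.62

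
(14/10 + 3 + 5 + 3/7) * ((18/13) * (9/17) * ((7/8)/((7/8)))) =55728/7735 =7.20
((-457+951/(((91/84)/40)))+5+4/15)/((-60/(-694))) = 1172705932/2925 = 400925.10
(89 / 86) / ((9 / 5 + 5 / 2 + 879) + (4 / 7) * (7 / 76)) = 8455 / 7216991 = 0.00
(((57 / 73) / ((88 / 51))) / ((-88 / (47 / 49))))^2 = 18667483641 / 767305955282944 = 0.00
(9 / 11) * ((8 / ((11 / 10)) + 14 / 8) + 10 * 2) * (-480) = -1379160 / 121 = -11398.02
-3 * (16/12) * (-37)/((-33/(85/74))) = -170/33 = -5.15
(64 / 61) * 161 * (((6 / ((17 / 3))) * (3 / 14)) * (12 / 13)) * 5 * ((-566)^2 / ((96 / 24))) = 190983432960 / 13481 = 14166859.50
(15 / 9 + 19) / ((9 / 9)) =62 / 3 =20.67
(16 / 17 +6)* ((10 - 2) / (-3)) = -944 / 51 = -18.51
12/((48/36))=9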